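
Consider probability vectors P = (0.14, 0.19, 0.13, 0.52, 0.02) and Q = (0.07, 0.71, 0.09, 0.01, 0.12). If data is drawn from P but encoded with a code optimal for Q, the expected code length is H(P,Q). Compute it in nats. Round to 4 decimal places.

3.1875 nats

H(P,Q) = −Σ p·ln q.
  −0.14·ln(0.07) = 0.37230
  −0.19·ln(0.71) = 0.06507
  −0.13·ln(0.09) = 0.31303
  −0.52·ln(0.01) = 2.39469
  −0.02·ln(0.12) = 0.04241
H(P,Q) = 3.1875 nats.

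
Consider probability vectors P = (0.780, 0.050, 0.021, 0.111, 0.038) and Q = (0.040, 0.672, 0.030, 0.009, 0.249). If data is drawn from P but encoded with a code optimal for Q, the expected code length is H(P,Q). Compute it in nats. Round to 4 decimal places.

3.1799 nats

H(P,Q) = −Σ p·ln q.
  −0.780·ln(0.040) = 2.51072
  −0.050·ln(0.672) = 0.01987
  −0.021·ln(0.030) = 0.07364
  −0.111·ln(0.009) = 0.52287
  −0.038·ln(0.249) = 0.05283
H(P,Q) = 3.1799 nats.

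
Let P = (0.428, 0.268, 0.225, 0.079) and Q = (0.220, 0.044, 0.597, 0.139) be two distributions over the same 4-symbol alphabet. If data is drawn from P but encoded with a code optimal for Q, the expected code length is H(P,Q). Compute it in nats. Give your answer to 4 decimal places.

H(P,Q) = −Σ p·ln q.
  −0.428·ln(0.220) = 0.64805
  −0.268·ln(0.044) = 0.83712
  −0.225·ln(0.597) = 0.11606
  −0.079·ln(0.139) = 0.15589
H(P,Q) = 1.7571 nats.

1.7571 nats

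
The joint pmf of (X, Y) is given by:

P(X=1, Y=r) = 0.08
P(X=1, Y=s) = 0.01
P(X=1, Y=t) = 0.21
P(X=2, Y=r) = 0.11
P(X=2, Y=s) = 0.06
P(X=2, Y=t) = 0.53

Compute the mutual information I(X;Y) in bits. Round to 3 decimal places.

Marginals: p(X) = (0.3000, 0.7000), p(Y) = (0.1900, 0.0700, 0.7400).
I(X;Y) = H(X) + H(Y) − H(X,Y).
H(X) = 0.8813, H(Y) = 1.0452, H(X,Y) = 1.9100.
I(X;Y) = 0.8813 + 1.0452 − 1.9100 = 0.016 bits.

0.016 bits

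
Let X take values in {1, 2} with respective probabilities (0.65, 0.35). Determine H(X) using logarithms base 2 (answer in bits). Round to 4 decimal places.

0.9341 bits

H(X) = −Σ p·log₂ p.
  −(0.65)·log₂(0.65) = 0.40397
  −(0.35)·log₂(0.35) = 0.53010
Sum: 0.40397 + 0.53010 = 0.9341 bits.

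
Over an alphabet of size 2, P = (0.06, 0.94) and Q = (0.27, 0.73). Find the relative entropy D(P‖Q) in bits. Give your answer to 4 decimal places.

D(P‖Q) = Σ p·log₂(p/q).
  0.06·log₂(0.06/0.27) = -0.13020
  0.94·log₂(0.94/0.73) = 0.34288
D(P‖Q) = 0.2127 bits.

0.2127 bits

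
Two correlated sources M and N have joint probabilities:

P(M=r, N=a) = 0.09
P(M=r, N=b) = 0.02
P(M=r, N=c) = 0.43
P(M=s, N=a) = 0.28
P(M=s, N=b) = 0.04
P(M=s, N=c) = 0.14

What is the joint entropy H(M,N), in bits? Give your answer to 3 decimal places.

2.046 bits

H(M,N) = −Σ p(x,y)·log₂ p(x,y) over all 6 cells.
  cell (r,a): −0.09·log₂0.09 = 0.3127
  cell (r,b): −0.02·log₂0.02 = 0.1129
  cell (r,c): −0.43·log₂0.43 = 0.5236
  cell (s,a): −0.28·log₂0.28 = 0.5142
  cell (s,b): −0.04·log₂0.04 = 0.1858
  cell (s,c): −0.14·log₂0.14 = 0.3971
Sum = 2.046 bits.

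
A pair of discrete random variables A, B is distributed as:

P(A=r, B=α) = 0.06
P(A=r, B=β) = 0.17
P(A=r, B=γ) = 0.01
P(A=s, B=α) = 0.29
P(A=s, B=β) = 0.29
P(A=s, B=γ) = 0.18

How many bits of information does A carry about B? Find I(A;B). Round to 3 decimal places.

0.070 bits

Marginals: p(A) = (0.2400, 0.7600), p(B) = (0.3500, 0.4600, 0.1900).
I(A;B) = Σ p(x,y)·log₂[p(x,y)/(p(x)p(y))].
  (r,α): 0.06·log₂(0.7143) = -0.0291
  (r,β): 0.17·log₂(1.5399) = 0.1059
  (r,γ): 0.01·log₂(0.2193) = -0.0219
  (s,α): 0.29·log₂(1.0902) = 0.0361
  (s,β): 0.29·log₂(0.8295) = -0.0782
  (s,γ): 0.18·log₂(1.2465) = 0.0572
Sum = 0.070 bits.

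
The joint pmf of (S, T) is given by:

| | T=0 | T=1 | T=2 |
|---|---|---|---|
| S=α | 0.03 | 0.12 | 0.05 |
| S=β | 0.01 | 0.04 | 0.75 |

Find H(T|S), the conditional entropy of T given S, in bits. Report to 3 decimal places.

0.576 bits

Marginals: p(S) = (0.2000, 0.8000), p(T) = (0.0400, 0.1600, 0.8000).
H(T|S) = Σ p(S) · H(T|S=·).
  S=α: p=0.2000, H(T|S=α) = 1.3527
  S=β: p=0.8000, H(T|S=β) = 0.3824
Weighted sum = 0.576 bits.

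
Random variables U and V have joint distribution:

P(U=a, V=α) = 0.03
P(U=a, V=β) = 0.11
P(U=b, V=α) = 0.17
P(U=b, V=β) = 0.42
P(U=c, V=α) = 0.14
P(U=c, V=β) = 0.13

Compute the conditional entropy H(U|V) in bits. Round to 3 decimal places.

1.317 bits

Marginals: p(U) = (0.1400, 0.5900, 0.2700), p(V) = (0.3400, 0.6600).
H(U|V) = Σ p(V) · H(U|V=·).
  V=α: p=0.3400, H(U|V=α) = 1.3361
  V=β: p=0.6600, H(U|V=β) = 1.3075
Weighted sum = 1.317 bits.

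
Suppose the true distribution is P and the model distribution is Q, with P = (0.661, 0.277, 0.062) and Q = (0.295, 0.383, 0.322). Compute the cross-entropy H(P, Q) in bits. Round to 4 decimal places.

H(P,Q) = −Σ p·log₂ q.
  −0.661·log₂(0.295) = 1.16416
  −0.277·log₂(0.383) = 0.38353
  −0.062·log₂(0.322) = 0.10136
H(P,Q) = 1.6491 bits.

1.6491 bits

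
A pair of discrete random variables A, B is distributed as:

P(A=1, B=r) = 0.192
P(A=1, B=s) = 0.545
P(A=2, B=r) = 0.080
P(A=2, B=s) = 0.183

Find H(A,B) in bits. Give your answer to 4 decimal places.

H(A,B) = −Σ p(x,y)·log₂ p(x,y) over all 4 cells.
  cell (1,r): −0.192·log₂0.192 = 0.45712
  cell (1,s): −0.545·log₂0.545 = 0.47724
  cell (2,r): −0.080·log₂0.080 = 0.29151
  cell (2,s): −0.183·log₂0.183 = 0.44837
Sum = 1.6742 bits.

1.6742 bits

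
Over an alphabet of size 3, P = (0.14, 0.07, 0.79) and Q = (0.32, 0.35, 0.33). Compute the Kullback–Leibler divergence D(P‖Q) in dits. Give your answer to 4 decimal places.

D(P‖Q) = Σ p·log₁₀(p/q).
  0.14·log₁₀(0.14/0.32) = -0.05026
  0.07·log₁₀(0.07/0.35) = -0.04893
  0.79·log₁₀(0.79/0.33) = 0.29950
D(P‖Q) = 0.2003 dits.

0.2003 dits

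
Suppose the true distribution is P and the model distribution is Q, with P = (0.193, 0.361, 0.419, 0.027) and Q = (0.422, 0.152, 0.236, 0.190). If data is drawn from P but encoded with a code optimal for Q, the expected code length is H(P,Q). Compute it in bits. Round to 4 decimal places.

H(P,Q) = −Σ p·log₂ q.
  −0.193·log₂(0.422) = 0.24022
  −0.361·log₂(0.152) = 0.98115
  −0.419·log₂(0.236) = 0.87284
  −0.027·log₂(0.190) = 0.06469
H(P,Q) = 2.1589 bits.

2.1589 bits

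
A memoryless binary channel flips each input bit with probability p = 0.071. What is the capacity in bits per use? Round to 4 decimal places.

Binary symmetric channel: C = 1 − h₂(ε) where h₂ is the binary entropy function.
h₂(0.071) = −0.071·log₂0.071 − 0.929·log₂0.929 = 0.3696.
C = 1 − 0.3696 = 0.6304 bits per channel use.

0.6304 bits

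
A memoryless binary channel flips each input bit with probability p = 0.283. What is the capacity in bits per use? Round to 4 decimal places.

0.1405 bits

Binary symmetric channel: C = 1 − h₂(ε) where h₂ is the binary entropy function.
h₂(0.283) = −0.283·log₂0.283 − 0.717·log₂0.717 = 0.8595.
C = 1 − 0.8595 = 0.1405 bits per channel use.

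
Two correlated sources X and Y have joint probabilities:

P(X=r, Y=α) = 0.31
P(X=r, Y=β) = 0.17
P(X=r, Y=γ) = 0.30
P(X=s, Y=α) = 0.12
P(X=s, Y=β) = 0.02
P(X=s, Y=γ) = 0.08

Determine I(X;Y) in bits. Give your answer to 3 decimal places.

0.018 bits

Marginals: p(X) = (0.7800, 0.2200), p(Y) = (0.4300, 0.1900, 0.3800).
I(X;Y) = Σ p(x,y)·log₂[p(x,y)/(p(x)p(y))].
  (r,α): 0.31·log₂(0.9243) = -0.0352
  (r,β): 0.17·log₂(1.1471) = 0.0337
  (r,γ): 0.30·log₂(1.0121) = 0.0052
  (s,α): 0.12·log₂(1.2685) = 0.0412
  (s,β): 0.02·log₂(0.4785) = -0.0213
  (s,γ): 0.08·log₂(0.9569) = -0.0051
Sum = 0.018 bits.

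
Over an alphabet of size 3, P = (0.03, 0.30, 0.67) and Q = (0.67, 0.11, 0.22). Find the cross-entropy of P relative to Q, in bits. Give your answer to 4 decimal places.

2.4362 bits

H(P,Q) = −Σ p·log₂ q.
  −0.03·log₂(0.67) = 0.01733
  −0.30·log₂(0.11) = 0.95533
  −0.67·log₂(0.22) = 1.46356
H(P,Q) = 2.4362 bits.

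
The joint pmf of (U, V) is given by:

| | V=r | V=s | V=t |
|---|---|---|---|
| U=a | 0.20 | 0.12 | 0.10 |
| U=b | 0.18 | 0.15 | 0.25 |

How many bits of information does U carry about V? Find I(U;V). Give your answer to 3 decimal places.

Marginals: p(U) = (0.4200, 0.5800), p(V) = (0.3800, 0.2700, 0.3500).
I(U;V) = Σ p(x,y)·log₂[p(x,y)/(p(x)p(y))].
  (a,r): 0.20·log₂(1.2531) = 0.0651
  (a,s): 0.12·log₂(1.0582) = 0.0098
  (a,t): 0.10·log₂(0.6803) = -0.0556
  (b,r): 0.18·log₂(0.8167) = -0.0526
  (b,s): 0.15·log₂(0.9579) = -0.0093
  (b,t): 0.25·log₂(1.2315) = 0.0751
Sum = 0.033 bits.

0.033 bits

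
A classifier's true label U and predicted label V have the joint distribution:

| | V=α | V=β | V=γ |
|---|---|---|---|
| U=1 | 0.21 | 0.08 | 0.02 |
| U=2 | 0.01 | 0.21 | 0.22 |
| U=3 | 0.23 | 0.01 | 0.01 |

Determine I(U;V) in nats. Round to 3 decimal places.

Marginals: p(U) = (0.3100, 0.4400, 0.2500), p(V) = (0.4500, 0.3000, 0.2500).
I(U;V) = H(U) + H(V) − H(U,V).
H(U) = 1.0709, H(V) = 1.0671, H(U,V) = 1.7451.
I(U;V) = 1.0709 + 1.0671 − 1.7451 = 0.393 nats.

0.393 nats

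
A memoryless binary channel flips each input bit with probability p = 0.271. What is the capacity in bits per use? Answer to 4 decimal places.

0.1571 bits

Binary symmetric channel: C = 1 − h₂(ε) where h₂ is the binary entropy function.
h₂(0.271) = −0.271·log₂0.271 − 0.729·log₂0.729 = 0.8429.
C = 1 − 0.8429 = 0.1571 bits per channel use.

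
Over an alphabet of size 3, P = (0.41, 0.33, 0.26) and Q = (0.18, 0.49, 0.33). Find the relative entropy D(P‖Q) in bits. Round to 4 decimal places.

D(P‖Q) = Σ p·log₂(p/q).
  0.41·log₂(0.41/0.18) = 0.48693
  0.33·log₂(0.33/0.49) = -0.18820
  0.26·log₂(0.26/0.33) = -0.08943
D(P‖Q) = 0.2093 bits.

0.2093 bits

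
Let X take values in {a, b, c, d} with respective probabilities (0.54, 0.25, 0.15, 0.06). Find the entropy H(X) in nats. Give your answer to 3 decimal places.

1.133 nats

H(X) = −Σ p·ln p.
  −(0.54)·ln(0.54) = 0.3327
  −(0.25)·ln(0.25) = 0.3466
  −(0.15)·ln(0.15) = 0.2846
  −(0.06)·ln(0.06) = 0.1688
Sum: 0.3327 + 0.3466 + 0.2846 + 0.1688 = 1.133 nats.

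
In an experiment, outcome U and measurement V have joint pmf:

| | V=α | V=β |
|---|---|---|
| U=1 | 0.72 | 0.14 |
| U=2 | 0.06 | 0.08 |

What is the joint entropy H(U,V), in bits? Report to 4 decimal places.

H(U,V) = −Σ p(x,y)·log₂ p(x,y) over all 4 cells.
  cell (1,α): −0.72·log₂0.72 = 0.34123
  cell (1,β): −0.14·log₂0.14 = 0.39711
  cell (2,α): −0.06·log₂0.06 = 0.24353
  cell (2,β): −0.08·log₂0.08 = 0.29151
Sum = 1.2734 bits.

1.2734 bits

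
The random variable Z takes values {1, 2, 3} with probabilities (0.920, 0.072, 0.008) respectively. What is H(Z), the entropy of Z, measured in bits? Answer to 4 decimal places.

H(Z) = −Σ p·log₂ p.
  −(0.920)·log₂(0.920) = 0.11067
  −(0.072)·log₂(0.072) = 0.27330
  −(0.008)·log₂(0.008) = 0.05573
Sum: 0.11067 + 0.27330 + 0.05573 = 0.4397 bits.

0.4397 bits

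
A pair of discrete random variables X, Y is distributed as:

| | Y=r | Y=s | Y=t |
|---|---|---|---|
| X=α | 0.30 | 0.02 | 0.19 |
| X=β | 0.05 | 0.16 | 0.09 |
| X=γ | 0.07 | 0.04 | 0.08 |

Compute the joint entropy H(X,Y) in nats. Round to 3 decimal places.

H(X,Y) = −Σ p(x,y)·ln p(x,y) over all 9 cells.
  cell (α,r): −0.30·ln0.30 = 0.3612
  cell (α,s): −0.02·ln0.02 = 0.0782
  cell (α,t): −0.19·ln0.19 = 0.3155
  cell (β,r): −0.05·ln0.05 = 0.1498
  cell (β,s): −0.16·ln0.16 = 0.2932
  cell (β,t): −0.09·ln0.09 = 0.2167
  cell (γ,r): −0.07·ln0.07 = 0.1861
  cell (γ,s): −0.04·ln0.04 = 0.1288
  cell (γ,t): −0.08·ln0.08 = 0.2021
Sum = 1.932 nats.

1.932 nats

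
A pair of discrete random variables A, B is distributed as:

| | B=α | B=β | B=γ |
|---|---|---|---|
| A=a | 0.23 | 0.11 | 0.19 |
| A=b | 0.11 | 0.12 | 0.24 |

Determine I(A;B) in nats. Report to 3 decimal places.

Marginals: p(A) = (0.5300, 0.4700), p(B) = (0.3400, 0.2300, 0.4300).
I(A;B) = H(A) + H(B) − H(A,B).
H(A) = 0.6913, H(B) = 1.0677, H(A,B) = 1.7361.
I(A;B) = 0.6913 + 1.0677 − 1.7361 = 0.023 nats.

0.023 nats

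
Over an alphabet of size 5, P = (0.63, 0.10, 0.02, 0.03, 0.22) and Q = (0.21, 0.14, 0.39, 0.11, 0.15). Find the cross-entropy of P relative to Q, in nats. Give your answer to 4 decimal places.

1.6822 nats

H(P,Q) = −Σ p·ln q.
  −0.63·ln(0.21) = 0.98321
  −0.10·ln(0.14) = 0.19661
  −0.02·ln(0.39) = 0.01883
  −0.03·ln(0.11) = 0.06622
  −0.22·ln(0.15) = 0.41737
H(P,Q) = 1.6822 nats.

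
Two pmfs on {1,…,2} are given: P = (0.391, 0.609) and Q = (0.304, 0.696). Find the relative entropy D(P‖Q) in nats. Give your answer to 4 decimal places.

D(P‖Q) = Σ p·ln(p/q).
  0.391·ln(0.391/0.304) = 0.09841
  0.609·ln(0.609/0.696) = -0.08132
D(P‖Q) = 0.0171 nats.

0.0171 nats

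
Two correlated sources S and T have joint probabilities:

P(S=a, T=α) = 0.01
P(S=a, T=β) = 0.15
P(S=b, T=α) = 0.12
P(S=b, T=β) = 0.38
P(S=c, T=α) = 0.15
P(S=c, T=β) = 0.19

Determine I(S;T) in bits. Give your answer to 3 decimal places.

Marginals: p(S) = (0.1600, 0.5000, 0.3400), p(T) = (0.2800, 0.7200).
I(S;T) = Σ p(x,y)·log₂[p(x,y)/(p(x)p(y))].
  (a,α): 0.01·log₂(0.2232) = -0.0216
  (a,β): 0.15·log₂(1.3021) = 0.0571
  (b,α): 0.12·log₂(0.8571) = -0.0267
  (b,β): 0.38·log₂(1.0556) = 0.0296
  (c,α): 0.15·log₂(1.5756) = 0.0984
  (c,β): 0.19·log₂(0.7761) = -0.0695
Sum = 0.067 bits.

0.067 bits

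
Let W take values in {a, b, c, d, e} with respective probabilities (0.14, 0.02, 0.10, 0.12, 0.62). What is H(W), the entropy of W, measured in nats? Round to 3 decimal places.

H(W) = −Σ p·ln p.
  −(0.14)·ln(0.14) = 0.2753
  −(0.02)·ln(0.02) = 0.0782
  −(0.10)·ln(0.10) = 0.2303
  −(0.12)·ln(0.12) = 0.2544
  −(0.62)·ln(0.62) = 0.2964
Sum: 0.2753 + 0.0782 + 0.2303 + 0.2544 + 0.2964 = 1.135 nats.

1.135 nats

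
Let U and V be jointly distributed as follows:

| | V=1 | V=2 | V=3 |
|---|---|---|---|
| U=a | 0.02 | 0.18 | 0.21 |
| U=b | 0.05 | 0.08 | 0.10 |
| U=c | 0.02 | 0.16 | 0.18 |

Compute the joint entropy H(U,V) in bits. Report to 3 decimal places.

H(U,V) = −Σ p(x,y)·log₂ p(x,y) over all 9 cells.
  cell (a,1): −0.02·log₂0.02 = 0.1129
  cell (a,2): −0.18·log₂0.18 = 0.4453
  cell (a,3): −0.21·log₂0.21 = 0.4728
  cell (b,1): −0.05·log₂0.05 = 0.2161
  cell (b,2): −0.08·log₂0.08 = 0.2915
  cell (b,3): −0.10·log₂0.10 = 0.3322
  cell (c,1): −0.02·log₂0.02 = 0.1129
  cell (c,2): −0.16·log₂0.16 = 0.4230
  cell (c,3): −0.18·log₂0.18 = 0.4453
Sum = 2.852 bits.

2.852 bits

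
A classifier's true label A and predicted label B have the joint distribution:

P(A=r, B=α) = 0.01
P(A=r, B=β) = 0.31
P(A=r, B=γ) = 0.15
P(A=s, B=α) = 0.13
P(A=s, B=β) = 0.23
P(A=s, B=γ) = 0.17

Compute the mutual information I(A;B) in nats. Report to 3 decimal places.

Marginals: p(A) = (0.4700, 0.5300), p(B) = (0.1400, 0.5400, 0.3200).
I(A;B) = H(A) + H(B) − H(A,B).
H(A) = 0.6913, H(B) = 0.9726, H(A,B) = 1.5982.
I(A;B) = 0.6913 + 0.9726 − 1.5982 = 0.066 nats.

0.066 nats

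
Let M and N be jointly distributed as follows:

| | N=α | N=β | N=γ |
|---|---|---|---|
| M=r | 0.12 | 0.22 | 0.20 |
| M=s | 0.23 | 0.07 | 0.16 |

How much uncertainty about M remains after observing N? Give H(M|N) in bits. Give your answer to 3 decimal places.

Marginals: p(M) = (0.5400, 0.4600), p(N) = (0.3500, 0.2900, 0.3600).
H(M|N) = Σ p(N) · H(M|N=·).
  N=α: p=0.3500, H(M|N=α) = 0.9275
  N=β: p=0.2900, H(M|N=β) = 0.7973
  N=γ: p=0.3600, H(M|N=γ) = 0.9911
Weighted sum = 0.913 bits.

0.913 bits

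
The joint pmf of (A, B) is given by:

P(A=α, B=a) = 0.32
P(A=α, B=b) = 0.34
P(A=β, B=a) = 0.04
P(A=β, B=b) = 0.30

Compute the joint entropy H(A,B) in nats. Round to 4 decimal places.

1.2214 nats

H(A,B) = −Σ p(x,y)·ln p(x,y) over all 4 cells.
  cell (α,a): −0.32·ln0.32 = 0.36462
  cell (α,b): −0.34·ln0.34 = 0.36680
  cell (β,a): −0.04·ln0.04 = 0.12876
  cell (β,b): −0.30·ln0.30 = 0.36119
Sum = 1.2214 nats.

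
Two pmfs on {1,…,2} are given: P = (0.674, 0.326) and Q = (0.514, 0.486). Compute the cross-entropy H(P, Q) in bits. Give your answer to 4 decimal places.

H(P,Q) = −Σ p·log₂ q.
  −0.674·log₂(0.514) = 0.64715
  −0.326·log₂(0.486) = 0.33936
H(P,Q) = 0.9865 bits.

0.9865 bits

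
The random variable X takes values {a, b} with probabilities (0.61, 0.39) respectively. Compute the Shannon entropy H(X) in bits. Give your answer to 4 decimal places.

H(X) = −Σ p·log₂ p.
  −(0.61)·log₂(0.61) = 0.43500
  −(0.39)·log₂(0.39) = 0.52980
Sum: 0.43500 + 0.52980 = 0.9648 bits.

0.9648 bits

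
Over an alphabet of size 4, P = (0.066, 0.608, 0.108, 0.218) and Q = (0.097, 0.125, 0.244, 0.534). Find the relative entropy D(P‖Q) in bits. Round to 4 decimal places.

D(P‖Q) = Σ p·log₂(p/q).
  0.066·log₂(0.066/0.097) = -0.03666
  0.608·log₂(0.608/0.125) = 1.38754
  0.108·log₂(0.108/0.244) = -0.12699
  0.218·log₂(0.218/0.534) = -0.28177
D(P‖Q) = 0.9421 bits.

0.9421 bits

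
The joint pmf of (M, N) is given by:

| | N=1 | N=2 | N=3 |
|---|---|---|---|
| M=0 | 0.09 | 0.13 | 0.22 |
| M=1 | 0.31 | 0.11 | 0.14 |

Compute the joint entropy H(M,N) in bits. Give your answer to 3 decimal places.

H(M,N) = −Σ p(x,y)·log₂ p(x,y) over all 6 cells.
  cell (0,1): −0.09·log₂0.09 = 0.3127
  cell (0,2): −0.13·log₂0.13 = 0.3826
  cell (0,3): −0.22·log₂0.22 = 0.4806
  cell (1,1): −0.31·log₂0.31 = 0.5238
  cell (1,2): −0.11·log₂0.11 = 0.3503
  cell (1,3): −0.14·log₂0.14 = 0.3971
Sum = 2.447 bits.

2.447 bits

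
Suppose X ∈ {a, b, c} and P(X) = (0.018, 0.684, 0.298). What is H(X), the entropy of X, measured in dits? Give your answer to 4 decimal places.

0.3009 dits

H(X) = −Σ p·log₁₀ p.
  −(0.018)·log₁₀(0.018) = 0.03141
  −(0.684)·log₁₀(0.684) = 0.11282
  −(0.298)·log₁₀(0.298) = 0.15668
Sum: 0.03141 + 0.11282 + 0.15668 = 0.3009 dits.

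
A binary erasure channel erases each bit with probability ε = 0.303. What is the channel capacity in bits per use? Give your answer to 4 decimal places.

Binary erasure channel: capacity C = 1 − ε.
C = 1 − 0.303 = 0.6970 bits per channel use.

0.6970 bits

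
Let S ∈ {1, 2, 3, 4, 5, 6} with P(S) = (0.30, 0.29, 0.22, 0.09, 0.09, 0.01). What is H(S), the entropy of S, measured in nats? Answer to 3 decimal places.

H(S) = −Σ p·ln p.
  −(0.30)·ln(0.30) = 0.3612
  −(0.29)·ln(0.29) = 0.3590
  −(0.22)·ln(0.22) = 0.3331
  −(0.09)·ln(0.09) = 0.2167
  −(0.09)·ln(0.09) = 0.2167
  −(0.01)·ln(0.01) = 0.0461
Sum: 0.3612 + 0.3590 + 0.3331 + 0.2167 + 0.2167 + 0.0461 = 1.533 nats.

1.533 nats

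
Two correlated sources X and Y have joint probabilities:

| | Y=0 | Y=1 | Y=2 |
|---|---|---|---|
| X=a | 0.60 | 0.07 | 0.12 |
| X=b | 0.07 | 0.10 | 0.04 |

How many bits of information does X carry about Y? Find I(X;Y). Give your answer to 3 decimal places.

Marginals: p(X) = (0.7900, 0.2100), p(Y) = (0.6700, 0.1700, 0.1600).
I(X;Y) = Σ p(x,y)·log₂[p(x,y)/(p(x)p(y))].
  (a,0): 0.60·log₂(1.1336) = 0.1085
  (a,1): 0.07·log₂(0.5212) = -0.0658
  (a,2): 0.12·log₂(0.9494) = -0.0090
  (b,0): 0.07·log₂(0.4975) = -0.0705
  (b,1): 0.10·log₂(2.8011) = 0.1486
  (b,2): 0.04·log₂(1.1905) = 0.0101
Sum = 0.122 bits.

0.122 bits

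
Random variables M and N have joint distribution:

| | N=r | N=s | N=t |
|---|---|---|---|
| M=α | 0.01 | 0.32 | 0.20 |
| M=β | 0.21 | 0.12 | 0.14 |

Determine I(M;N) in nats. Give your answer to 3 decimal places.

0.162 nats

Marginals: p(M) = (0.5300, 0.4700), p(N) = (0.2200, 0.4400, 0.3400).
I(M;N) = H(M) + H(N) − H(M,N).
H(M) = 0.6913, H(N) = 1.0611, H(M,N) = 1.5900.
I(M;N) = 0.6913 + 1.0611 − 1.5900 = 0.162 nats.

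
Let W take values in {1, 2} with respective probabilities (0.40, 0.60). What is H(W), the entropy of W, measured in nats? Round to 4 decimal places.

H(W) = −Σ p·ln p.
  −(0.40)·ln(0.40) = 0.36652
  −(0.60)·ln(0.60) = 0.30650
Sum: 0.36652 + 0.30650 = 0.6730 nats.

0.6730 nats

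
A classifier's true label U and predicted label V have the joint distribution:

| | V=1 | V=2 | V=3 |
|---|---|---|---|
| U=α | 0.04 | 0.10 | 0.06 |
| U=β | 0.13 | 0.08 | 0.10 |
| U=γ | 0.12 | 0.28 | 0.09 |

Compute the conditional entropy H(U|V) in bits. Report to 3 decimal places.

Chain rule: H(U|V) = H(U,V) − H(V).
Marginals: p(U) = (0.2000, 0.3100, 0.4900), p(V) = (0.2900, 0.4600, 0.2500).
H(U,V) = 2.9618 bits; H(V) = 1.5332 bits.
H(U|V) = 2.9618 − 1.5332 = 1.429 bits.

1.429 bits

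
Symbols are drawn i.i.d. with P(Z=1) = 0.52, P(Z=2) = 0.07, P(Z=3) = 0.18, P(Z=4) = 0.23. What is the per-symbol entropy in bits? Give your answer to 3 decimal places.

1.692 bits

H(Z) = −Σ p·log₂ p.
  −(0.52)·log₂(0.52) = 0.4906
  −(0.07)·log₂(0.07) = 0.2686
  −(0.18)·log₂(0.18) = 0.4453
  −(0.23)·log₂(0.23) = 0.4877
Sum: 0.4906 + 0.2686 + 0.4453 + 0.4877 = 1.692 bits.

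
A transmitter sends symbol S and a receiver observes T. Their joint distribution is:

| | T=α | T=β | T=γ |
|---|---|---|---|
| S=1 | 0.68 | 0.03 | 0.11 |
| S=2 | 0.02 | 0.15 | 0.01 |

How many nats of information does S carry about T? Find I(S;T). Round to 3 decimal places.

Marginals: p(S) = (0.8200, 0.1800), p(T) = (0.7000, 0.1800, 0.1200).
I(S;T) = H(S) + H(T) − H(S,T).
H(S) = 0.4714, H(T) = 0.8128, H(S,T) = 1.0191.
I(S;T) = 0.4714 + 0.8128 − 1.0191 = 0.265 nats.

0.265 nats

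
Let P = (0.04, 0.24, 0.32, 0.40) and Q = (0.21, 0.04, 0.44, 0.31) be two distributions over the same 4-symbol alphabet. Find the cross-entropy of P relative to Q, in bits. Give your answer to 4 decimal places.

2.2595 bits

H(P,Q) = −Σ p·log₂ q.
  −0.04·log₂(0.21) = 0.09006
  −0.24·log₂(0.04) = 1.11453
  −0.32·log₂(0.44) = 0.37902
  −0.40·log₂(0.31) = 0.67586
H(P,Q) = 2.2595 bits.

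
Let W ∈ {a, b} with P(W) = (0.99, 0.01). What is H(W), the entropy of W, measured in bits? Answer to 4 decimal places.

0.0808 bits

H(W) = −Σ p·log₂ p.
  −(0.99)·log₂(0.99) = 0.01435
  −(0.01)·log₂(0.01) = 0.06644
Sum: 0.01435 + 0.06644 = 0.0808 bits.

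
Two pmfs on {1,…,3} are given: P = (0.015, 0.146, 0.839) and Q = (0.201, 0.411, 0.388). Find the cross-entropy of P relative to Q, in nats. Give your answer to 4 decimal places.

0.9482 nats

H(P,Q) = −Σ p·ln q.
  −0.015·ln(0.201) = 0.02407
  −0.146·ln(0.411) = 0.12982
  −0.839·ln(0.388) = 0.79432
H(P,Q) = 0.9482 nats.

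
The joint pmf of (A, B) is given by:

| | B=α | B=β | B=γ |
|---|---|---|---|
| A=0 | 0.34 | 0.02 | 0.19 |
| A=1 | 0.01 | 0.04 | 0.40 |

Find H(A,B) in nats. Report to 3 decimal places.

1.302 nats

H(A,B) = −Σ p(x,y)·ln p(x,y) over all 6 cells.
  cell (0,α): −0.34·ln0.34 = 0.3668
  cell (0,β): −0.02·ln0.02 = 0.0782
  cell (0,γ): −0.19·ln0.19 = 0.3155
  cell (1,α): −0.01·ln0.01 = 0.0461
  cell (1,β): −0.04·ln0.04 = 0.1288
  cell (1,γ): −0.40·ln0.40 = 0.3665
Sum = 1.302 nats.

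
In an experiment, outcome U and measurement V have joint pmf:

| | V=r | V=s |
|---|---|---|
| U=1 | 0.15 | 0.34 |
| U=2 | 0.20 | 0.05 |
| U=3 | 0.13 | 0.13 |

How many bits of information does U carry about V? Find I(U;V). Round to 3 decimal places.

0.123 bits

Marginals: p(U) = (0.4900, 0.2500, 0.2600), p(V) = (0.4800, 0.5200).
I(U;V) = H(U) + H(V) − H(U,V).
H(U) = 1.5096, H(V) = 0.9988, H(U,V) = 2.3855.
I(U;V) = 1.5096 + 0.9988 − 2.3855 = 0.123 bits.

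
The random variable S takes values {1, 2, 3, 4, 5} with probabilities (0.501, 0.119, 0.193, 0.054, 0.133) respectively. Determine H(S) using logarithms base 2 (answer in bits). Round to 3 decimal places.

1.938 bits

H(S) = −Σ p·log₂ p.
  −(0.501)·log₂(0.501) = 0.4996
  −(0.119)·log₂(0.119) = 0.3654
  −(0.193)·log₂(0.193) = 0.4581
  −(0.054)·log₂(0.054) = 0.2274
  −(0.133)·log₂(0.133) = 0.3871
Sum: 0.4996 + 0.3654 + 0.4581 + 0.2274 + 0.3871 = 1.938 bits.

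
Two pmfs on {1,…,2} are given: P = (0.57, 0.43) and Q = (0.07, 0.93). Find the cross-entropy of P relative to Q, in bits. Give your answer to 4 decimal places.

2.2318 bits

H(P,Q) = −Σ p·log₂ q.
  −0.57·log₂(0.07) = 2.18681
  −0.43·log₂(0.93) = 0.04502
H(P,Q) = 2.2318 bits.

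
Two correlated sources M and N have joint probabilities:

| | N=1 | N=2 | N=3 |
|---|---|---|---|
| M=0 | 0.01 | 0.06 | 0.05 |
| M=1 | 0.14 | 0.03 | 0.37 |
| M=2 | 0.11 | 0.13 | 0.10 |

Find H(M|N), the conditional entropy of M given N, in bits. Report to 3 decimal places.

1.194 bits

Marginals: p(M) = (0.1200, 0.5400, 0.3400), p(N) = (0.2600, 0.2200, 0.5200).
H(M|N) = Σ p(N) · H(M|N=·).
  N=1: p=0.2600, H(M|N=1) = 1.1867
  N=2: p=0.2200, H(M|N=2) = 1.3517
  N=3: p=0.5200, H(M|N=3) = 1.1316
Weighted sum = 1.194 bits.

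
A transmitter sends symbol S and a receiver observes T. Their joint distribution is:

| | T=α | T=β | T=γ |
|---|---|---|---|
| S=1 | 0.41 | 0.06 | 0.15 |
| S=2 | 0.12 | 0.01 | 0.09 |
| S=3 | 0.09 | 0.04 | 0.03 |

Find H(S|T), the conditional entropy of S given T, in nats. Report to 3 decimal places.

Marginals: p(S) = (0.6200, 0.2200, 0.1600), p(T) = (0.6200, 0.1100, 0.2700).
H(S|T) = Σ p(T) · H(S|T=·).
  T=α: p=0.6200, H(S|T=α) = 0.8715
  T=β: p=0.1100, H(S|T=β) = 0.9165
  T=γ: p=0.2700, H(S|T=γ) = 0.9369
Weighted sum = 0.894 nats.

0.894 nats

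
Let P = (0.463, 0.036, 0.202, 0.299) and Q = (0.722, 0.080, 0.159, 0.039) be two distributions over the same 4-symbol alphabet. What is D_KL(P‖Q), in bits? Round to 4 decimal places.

0.6101 bits

D(P‖Q) = Σ p·log₂(p/q).
  0.463·log₂(0.463/0.722) = -0.29678
  0.036·log₂(0.036/0.080) = -0.04147
  0.202·log₂(0.202/0.159) = 0.06976
  0.299·log₂(0.299/0.039) = 0.87864
D(P‖Q) = 0.6101 bits.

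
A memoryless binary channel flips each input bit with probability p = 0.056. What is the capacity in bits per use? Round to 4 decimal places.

0.6886 bits

Binary symmetric channel: C = 1 − h₂(ε) where h₂ is the binary entropy function.
h₂(0.056) = −0.056·log₂0.056 − 0.944·log₂0.944 = 0.3114.
C = 1 − 0.3114 = 0.6886 bits per channel use.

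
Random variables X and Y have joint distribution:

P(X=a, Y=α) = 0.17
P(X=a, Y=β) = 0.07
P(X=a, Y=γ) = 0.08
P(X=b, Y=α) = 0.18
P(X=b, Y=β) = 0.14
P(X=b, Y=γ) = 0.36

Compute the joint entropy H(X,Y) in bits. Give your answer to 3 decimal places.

H(X,Y) = −Σ p(x,y)·log₂ p(x,y) over all 6 cells.
  cell (a,α): −0.17·log₂0.17 = 0.4346
  cell (a,β): −0.07·log₂0.07 = 0.2686
  cell (a,γ): −0.08·log₂0.08 = 0.2915
  cell (b,α): −0.18·log₂0.18 = 0.4453
  cell (b,β): −0.14·log₂0.14 = 0.3971
  cell (b,γ): −0.36·log₂0.36 = 0.5306
Sum = 2.368 bits.

2.368 bits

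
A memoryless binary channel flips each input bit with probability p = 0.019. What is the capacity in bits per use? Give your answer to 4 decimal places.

0.8642 bits

Binary symmetric channel: C = 1 − h₂(ε) where h₂ is the binary entropy function.
h₂(0.019) = −0.019·log₂0.019 − 0.981·log₂0.981 = 0.1358.
C = 1 − 0.1358 = 0.8642 bits per channel use.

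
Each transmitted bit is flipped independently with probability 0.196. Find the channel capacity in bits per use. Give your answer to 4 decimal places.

0.2861 bits

Binary symmetric channel: C = 1 − h₂(ε) where h₂ is the binary entropy function.
h₂(0.196) = −0.196·log₂0.196 − 0.804·log₂0.804 = 0.7139.
C = 1 − 0.7139 = 0.2861 bits per channel use.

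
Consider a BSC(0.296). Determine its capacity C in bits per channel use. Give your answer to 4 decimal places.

0.1237 bits

Binary symmetric channel: C = 1 − h₂(ε) where h₂ is the binary entropy function.
h₂(0.296) = −0.296·log₂0.296 − 0.704·log₂0.704 = 0.8763.
C = 1 − 0.8763 = 0.1237 bits per channel use.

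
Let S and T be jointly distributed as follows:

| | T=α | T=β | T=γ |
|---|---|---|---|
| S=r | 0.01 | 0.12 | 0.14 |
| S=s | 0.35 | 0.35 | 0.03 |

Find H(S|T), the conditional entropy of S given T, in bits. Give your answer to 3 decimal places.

0.565 bits

Chain rule: H(S|T) = H(S,T) − H(T).
Marginals: p(S) = (0.2700, 0.7300), p(T) = (0.3600, 0.4700, 0.1700).
H(S,T) = 2.0426 bits; H(T) = 1.4772 bits.
H(S|T) = 2.0426 − 1.4772 = 0.565 bits.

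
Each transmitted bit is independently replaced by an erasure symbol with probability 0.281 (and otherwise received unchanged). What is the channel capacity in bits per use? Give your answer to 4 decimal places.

0.7190 bits

Binary erasure channel: capacity C = 1 − ε.
C = 1 − 0.281 = 0.7190 bits per channel use.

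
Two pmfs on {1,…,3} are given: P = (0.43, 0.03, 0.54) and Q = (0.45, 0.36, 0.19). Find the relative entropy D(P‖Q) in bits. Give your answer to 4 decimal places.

D(P‖Q) = Σ p·log₂(p/q).
  0.43·log₂(0.43/0.45) = -0.02820
  0.03·log₂(0.03/0.36) = -0.10755
  0.54·log₂(0.54/0.19) = 0.81376
D(P‖Q) = 0.6780 bits.

0.6780 bits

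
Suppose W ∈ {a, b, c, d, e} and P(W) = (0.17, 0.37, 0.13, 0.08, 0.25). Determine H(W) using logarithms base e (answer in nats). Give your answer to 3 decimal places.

H(W) = −Σ p·ln p.
  −(0.17)·ln(0.17) = 0.3012
  −(0.37)·ln(0.37) = 0.3679
  −(0.13)·ln(0.13) = 0.2652
  −(0.08)·ln(0.08) = 0.2021
  −(0.25)·ln(0.25) = 0.3466
Sum: 0.3012 + 0.3679 + 0.2652 + 0.2021 + 0.3466 = 1.483 nats.

1.483 nats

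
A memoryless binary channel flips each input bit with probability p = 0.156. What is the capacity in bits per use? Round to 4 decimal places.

0.3753 bits

Binary symmetric channel: C = 1 − h₂(ε) where h₂ is the binary entropy function.
h₂(0.156) = −0.156·log₂0.156 − 0.844·log₂0.844 = 0.6247.
C = 1 − 0.6247 = 0.3753 bits per channel use.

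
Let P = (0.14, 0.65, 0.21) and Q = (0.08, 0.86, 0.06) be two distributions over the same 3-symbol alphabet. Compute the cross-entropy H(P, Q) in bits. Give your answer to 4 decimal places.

1.5039 bits

H(P,Q) = −Σ p·log₂ q.
  −0.14·log₂(0.08) = 0.51014
  −0.65·log₂(0.86) = 0.14143
  −0.21·log₂(0.06) = 0.85237
H(P,Q) = 1.5039 bits.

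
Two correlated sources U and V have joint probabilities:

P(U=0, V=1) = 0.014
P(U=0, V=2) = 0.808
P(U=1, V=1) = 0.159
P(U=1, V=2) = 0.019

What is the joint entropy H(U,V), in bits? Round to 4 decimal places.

0.8652 bits

H(U,V) = −Σ p(x,y)·log₂ p(x,y) over all 4 cells.
  cell (0,1): −0.014·log₂0.014 = 0.08622
  cell (0,2): −0.808·log₂0.808 = 0.24852
  cell (1,1): −0.159·log₂0.159 = 0.42181
  cell (1,2): −0.019·log₂0.019 = 0.10864
Sum = 0.8652 bits.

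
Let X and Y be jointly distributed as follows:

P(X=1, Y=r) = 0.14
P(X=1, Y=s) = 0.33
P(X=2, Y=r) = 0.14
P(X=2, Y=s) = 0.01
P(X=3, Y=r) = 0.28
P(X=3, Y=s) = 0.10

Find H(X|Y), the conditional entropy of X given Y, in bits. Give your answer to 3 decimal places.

1.245 bits

Chain rule: H(X|Y) = H(X,Y) − H(Y).
Marginals: p(X) = (0.4700, 0.1500, 0.3800), p(Y) = (0.5600, 0.4400).
H(X,Y) = 2.2349 bits; H(Y) = 0.9896 bits.
H(X|Y) = 2.2349 − 0.9896 = 1.245 bits.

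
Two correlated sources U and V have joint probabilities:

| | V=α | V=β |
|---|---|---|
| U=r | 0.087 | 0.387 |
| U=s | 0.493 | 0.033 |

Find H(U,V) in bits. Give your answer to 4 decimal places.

1.5020 bits

H(U,V) = −Σ p(x,y)·log₂ p(x,y) over all 4 cells.
  cell (r,α): −0.087·log₂0.087 = 0.30649
  cell (r,β): −0.387·log₂0.387 = 0.53003
  cell (s,α): −0.493·log₂0.493 = 0.50303
  cell (s,β): −0.033·log₂0.033 = 0.16241
Sum = 1.5020 bits.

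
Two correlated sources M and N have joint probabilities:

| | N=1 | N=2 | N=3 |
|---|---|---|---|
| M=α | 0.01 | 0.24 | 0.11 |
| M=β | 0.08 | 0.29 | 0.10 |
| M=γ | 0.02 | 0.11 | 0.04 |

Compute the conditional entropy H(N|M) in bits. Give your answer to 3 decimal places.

1.224 bits

Marginals: p(M) = (0.3600, 0.4700, 0.1700), p(N) = (0.1100, 0.6400, 0.2500).
H(N|M) = Σ p(M) · H(N|M=·).
  M=α: p=0.3600, H(N|M=α) = 1.0562
  M=β: p=0.4700, H(N|M=β) = 1.3397
  M=γ: p=0.1700, H(N|M=γ) = 1.2608
Weighted sum = 1.224 bits.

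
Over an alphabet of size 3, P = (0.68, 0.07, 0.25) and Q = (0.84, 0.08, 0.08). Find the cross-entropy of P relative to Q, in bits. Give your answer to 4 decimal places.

1.3371 bits

H(P,Q) = −Σ p·log₂ q.
  −0.68·log₂(0.84) = 0.17105
  −0.07·log₂(0.08) = 0.25507
  −0.25·log₂(0.08) = 0.91096
H(P,Q) = 1.3371 bits.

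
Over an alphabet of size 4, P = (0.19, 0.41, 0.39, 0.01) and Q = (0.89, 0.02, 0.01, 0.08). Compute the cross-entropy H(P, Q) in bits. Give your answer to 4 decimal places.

4.9735 bits

H(P,Q) = −Σ p·log₂ q.
  −0.19·log₂(0.89) = 0.03194
  −0.41·log₂(0.02) = 2.31398
  −0.39·log₂(0.01) = 2.59110
  −0.01·log₂(0.08) = 0.03644
H(P,Q) = 4.9735 bits.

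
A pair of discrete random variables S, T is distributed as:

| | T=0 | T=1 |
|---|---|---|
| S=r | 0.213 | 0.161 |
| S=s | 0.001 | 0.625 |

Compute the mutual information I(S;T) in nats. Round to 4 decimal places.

0.2562 nats

Marginals: p(S) = (0.3740, 0.6260), p(T) = (0.2140, 0.7860).
I(S;T) = H(S) + H(T) − H(S,T).
H(S) = 0.6611, H(T) = 0.5192, H(S,T) = 0.9241.
I(S;T) = 0.6611 + 0.5192 − 0.9241 = 0.2562 nats.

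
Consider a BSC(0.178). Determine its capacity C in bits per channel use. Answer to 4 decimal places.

0.3243 bits

Binary symmetric channel: C = 1 − h₂(ε) where h₂ is the binary entropy function.
h₂(0.178) = −0.178·log₂0.178 − 0.822·log₂0.822 = 0.6757.
C = 1 − 0.6757 = 0.3243 bits per channel use.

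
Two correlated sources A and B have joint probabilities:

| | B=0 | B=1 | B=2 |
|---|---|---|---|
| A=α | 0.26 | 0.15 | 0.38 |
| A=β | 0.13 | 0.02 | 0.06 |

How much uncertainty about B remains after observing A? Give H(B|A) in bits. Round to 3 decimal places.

Marginals: p(A) = (0.7900, 0.2100), p(B) = (0.3900, 0.1700, 0.4400).
H(B|A) = Σ p(A) · H(B|A=·).
  A=α: p=0.7900, H(B|A=α) = 1.4907
  A=β: p=0.2100, H(B|A=β) = 1.2678
Weighted sum = 1.444 bits.

1.444 bits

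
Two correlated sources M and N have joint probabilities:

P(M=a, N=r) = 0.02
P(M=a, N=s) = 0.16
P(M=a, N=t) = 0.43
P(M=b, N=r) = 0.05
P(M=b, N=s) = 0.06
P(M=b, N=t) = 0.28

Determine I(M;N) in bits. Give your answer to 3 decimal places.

Marginals: p(M) = (0.6100, 0.3900), p(N) = (0.0700, 0.2200, 0.7100).
I(M;N) = H(M) + H(N) − H(M,N).
H(M) = 0.9648, H(N) = 1.0999, H(M,N) = 2.0333.
I(M;N) = 0.9648 + 1.0999 − 2.0333 = 0.031 bits.

0.031 bits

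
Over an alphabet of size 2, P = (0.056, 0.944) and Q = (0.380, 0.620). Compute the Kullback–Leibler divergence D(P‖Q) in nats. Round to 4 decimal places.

0.2896 nats

D(P‖Q) = Σ p·ln(p/q).
  0.056·ln(0.056/0.380) = -0.10723
  0.944·ln(0.944/0.620) = 0.39686
D(P‖Q) = 0.2896 nats.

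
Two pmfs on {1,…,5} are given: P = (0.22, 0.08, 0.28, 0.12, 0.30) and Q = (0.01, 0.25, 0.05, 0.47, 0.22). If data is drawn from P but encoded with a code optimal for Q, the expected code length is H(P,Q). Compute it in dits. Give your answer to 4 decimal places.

1.0891 dits

H(P,Q) = −Σ p·log₁₀ q.
  −0.22·log₁₀(0.01) = 0.44000
  −0.08·log₁₀(0.25) = 0.04816
  −0.28·log₁₀(0.05) = 0.36429
  −0.12·log₁₀(0.47) = 0.03935
  −0.30·log₁₀(0.22) = 0.19727
H(P,Q) = 1.0891 dits.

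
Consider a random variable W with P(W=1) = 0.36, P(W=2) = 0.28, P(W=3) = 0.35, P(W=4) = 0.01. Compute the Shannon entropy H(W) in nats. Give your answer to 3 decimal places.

H(W) = −Σ p·ln p.
  −(0.36)·ln(0.36) = 0.3678
  −(0.28)·ln(0.28) = 0.3564
  −(0.35)·ln(0.35) = 0.3674
  −(0.01)·ln(0.01) = 0.0461
Sum: 0.3678 + 0.3564 + 0.3674 + 0.0461 = 1.138 nats.

1.138 nats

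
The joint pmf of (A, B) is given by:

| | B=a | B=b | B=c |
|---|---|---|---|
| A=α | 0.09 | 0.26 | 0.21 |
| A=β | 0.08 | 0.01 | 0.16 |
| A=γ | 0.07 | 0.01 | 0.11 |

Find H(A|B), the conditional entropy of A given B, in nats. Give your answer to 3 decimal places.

Chain rule: H(A|B) = H(A,B) − H(B).
Marginals: p(A) = (0.5600, 0.2500, 0.1900), p(B) = (0.2400, 0.2800, 0.4800).
H(A,B) = 1.9110 nats; H(B) = 1.0512 nats.
H(A|B) = 1.9110 − 1.0512 = 0.860 nats.

0.860 nats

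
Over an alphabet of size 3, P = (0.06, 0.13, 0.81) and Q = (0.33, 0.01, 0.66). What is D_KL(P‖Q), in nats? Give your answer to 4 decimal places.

0.3970 nats

D(P‖Q) = Σ p·ln(p/q).
  0.06·ln(0.06/0.33) = -0.10228
  0.13·ln(0.13/0.01) = 0.33344
  0.81·ln(0.81/0.66) = 0.16588
D(P‖Q) = 0.3970 nats.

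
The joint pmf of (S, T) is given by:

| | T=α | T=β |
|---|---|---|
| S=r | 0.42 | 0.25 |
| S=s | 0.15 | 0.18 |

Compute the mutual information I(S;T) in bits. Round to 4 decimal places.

Marginals: p(S) = (0.6700, 0.3300), p(T) = (0.5700, 0.4300).
I(S;T) = Σ p(x,y)·log₂[p(x,y)/(p(x)p(y))].
  (r,α): 0.42·log₂(1.0998) = 0.05762
  (r,β): 0.25·log₂(0.8678) = -0.05116
  (s,α): 0.15·log₂(0.7974) = -0.04898
  (s,β): 0.18·log₂(1.2685) = 0.06176
Sum = 0.0192 bits.

0.0192 bits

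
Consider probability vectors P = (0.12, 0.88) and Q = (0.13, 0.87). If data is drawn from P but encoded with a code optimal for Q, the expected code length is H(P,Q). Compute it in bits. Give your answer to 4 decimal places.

0.5300 bits

H(P,Q) = −Σ p·log₂ q.
  −0.12·log₂(0.13) = 0.35321
  −0.88·log₂(0.87) = 0.17680
H(P,Q) = 0.5300 bits.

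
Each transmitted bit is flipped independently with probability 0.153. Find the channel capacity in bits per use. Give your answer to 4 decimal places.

0.3827 bits

Binary symmetric channel: C = 1 − h₂(ε) where h₂ is the binary entropy function.
h₂(0.153) = −0.153·log₂0.153 − 0.847·log₂0.847 = 0.6173.
C = 1 − 0.6173 = 0.3827 bits per channel use.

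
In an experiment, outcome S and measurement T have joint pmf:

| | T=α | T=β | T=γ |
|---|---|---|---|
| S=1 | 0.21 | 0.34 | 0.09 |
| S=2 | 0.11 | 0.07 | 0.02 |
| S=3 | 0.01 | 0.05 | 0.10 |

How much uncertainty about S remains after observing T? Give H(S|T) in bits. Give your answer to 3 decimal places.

Chain rule: H(S|T) = H(S,T) − H(T).
Marginals: p(S) = (0.6400, 0.2000, 0.1600), p(T) = (0.3300, 0.4600, 0.2100).
H(S,T) = 2.6611 bits; H(T) = 1.5160 bits.
H(S|T) = 2.6611 − 1.5160 = 1.145 bits.

1.145 bits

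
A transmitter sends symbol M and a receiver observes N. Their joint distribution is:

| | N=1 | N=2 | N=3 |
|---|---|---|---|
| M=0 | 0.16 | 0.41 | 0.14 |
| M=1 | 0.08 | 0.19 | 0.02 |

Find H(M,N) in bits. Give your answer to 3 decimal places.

2.207 bits

H(M,N) = −Σ p(x,y)·log₂ p(x,y) over all 6 cells.
  cell (0,1): −0.16·log₂0.16 = 0.4230
  cell (0,2): −0.41·log₂0.41 = 0.5274
  cell (0,3): −0.14·log₂0.14 = 0.3971
  cell (1,1): −0.08·log₂0.08 = 0.2915
  cell (1,2): −0.19·log₂0.19 = 0.4552
  cell (1,3): −0.02·log₂0.02 = 0.1129
Sum = 2.207 bits.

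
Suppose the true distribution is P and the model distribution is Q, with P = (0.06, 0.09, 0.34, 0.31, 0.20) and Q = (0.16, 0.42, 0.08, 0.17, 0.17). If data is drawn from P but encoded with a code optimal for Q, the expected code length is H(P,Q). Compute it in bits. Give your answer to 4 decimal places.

H(P,Q) = −Σ p·log₂ q.
  −0.06·log₂(0.16) = 0.15863
  −0.09·log₂(0.42) = 0.11264
  −0.34·log₂(0.08) = 1.23891
  −0.31·log₂(0.17) = 0.79248
  −0.20·log₂(0.17) = 0.51128
H(P,Q) = 2.8139 bits.

2.8139 bits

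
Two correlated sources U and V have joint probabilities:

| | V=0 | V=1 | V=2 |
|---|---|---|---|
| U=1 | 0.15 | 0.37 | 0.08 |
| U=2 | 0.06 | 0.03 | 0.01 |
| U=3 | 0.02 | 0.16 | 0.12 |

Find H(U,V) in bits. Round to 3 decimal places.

2.597 bits

H(U,V) = −Σ p(x,y)·log₂ p(x,y) over all 9 cells.
  cell (1,0): −0.15·log₂0.15 = 0.4105
  cell (1,1): −0.37·log₂0.37 = 0.5307
  cell (1,2): −0.08·log₂0.08 = 0.2915
  cell (2,0): −0.06·log₂0.06 = 0.2435
  cell (2,1): −0.03·log₂0.03 = 0.1518
  cell (2,2): −0.01·log₂0.01 = 0.0664
  cell (3,0): −0.02·log₂0.02 = 0.1129
  cell (3,1): −0.16·log₂0.16 = 0.4230
  cell (3,2): −0.12·log₂0.12 = 0.3671
Sum = 2.597 bits.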